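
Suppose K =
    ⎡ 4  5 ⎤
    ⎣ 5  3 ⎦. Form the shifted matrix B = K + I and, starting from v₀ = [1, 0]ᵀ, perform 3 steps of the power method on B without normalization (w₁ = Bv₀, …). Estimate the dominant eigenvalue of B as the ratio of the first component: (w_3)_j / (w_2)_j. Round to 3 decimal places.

9.500

B = K + I has rows (5, 5); (5, 4)
w1 = Bv₀ = (5·1 + 5·0; 5·1 + 4·0) = (5, 5)
w2 = Bw1 = (5·5 + 5·5; 5·5 + 4·5) = (50, 45)
w3 = Bw2 = (475, 430)
Ratio: 475/50 = 9.500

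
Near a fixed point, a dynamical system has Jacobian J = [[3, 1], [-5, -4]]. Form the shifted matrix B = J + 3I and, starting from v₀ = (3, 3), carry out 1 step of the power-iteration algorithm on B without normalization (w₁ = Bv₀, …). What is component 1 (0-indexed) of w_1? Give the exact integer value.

B = J + 3I has rows (6, 1); (-5, -1)
w1 = Bv₀ = (6·3 + 1·3; (-5)·3 + (-1)·3) = (21, -18)
Requested component of w1: -18

-18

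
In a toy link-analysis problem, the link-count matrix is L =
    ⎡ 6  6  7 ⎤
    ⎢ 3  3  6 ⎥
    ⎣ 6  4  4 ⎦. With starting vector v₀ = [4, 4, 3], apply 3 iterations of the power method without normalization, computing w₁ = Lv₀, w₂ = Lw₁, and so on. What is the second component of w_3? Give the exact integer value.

9765

w1 = Lv₀ = (6·4 + 6·4 + 7·3; 3·4 + 3·4 + 6·3; 6·4 + 4·4 + 4·3) = (69, 42, 52)
w2 = Lw1 = (6·69 + 6·42 + 7·52; 3·69 + 3·42 + 6·52; 6·69 + 4·42 + 4·52) = (1030, 645, 790)
w3 = Lw2 = (15580, 9765, 11920)
The requested component of w3 is 9765.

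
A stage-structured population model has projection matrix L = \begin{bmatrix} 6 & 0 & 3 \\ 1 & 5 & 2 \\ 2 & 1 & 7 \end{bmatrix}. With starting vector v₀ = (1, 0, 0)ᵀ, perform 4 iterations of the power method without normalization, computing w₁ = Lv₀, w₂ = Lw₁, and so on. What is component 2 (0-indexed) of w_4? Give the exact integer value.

w1 = Lv₀ = (6, 1, 2)
w2 = Lw1 = (42, 15, 27)
w3 = Lw2 = (333, 171, 288)
w4 = Lw3 = (2862, 1764, 2853)
The requested component of w4 is 2853.

2853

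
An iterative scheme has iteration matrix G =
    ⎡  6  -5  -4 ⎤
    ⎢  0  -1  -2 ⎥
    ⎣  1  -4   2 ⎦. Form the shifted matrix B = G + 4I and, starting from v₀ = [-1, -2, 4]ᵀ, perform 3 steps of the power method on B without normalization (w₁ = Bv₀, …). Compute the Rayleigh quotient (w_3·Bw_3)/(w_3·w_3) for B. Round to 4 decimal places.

9.5206

B = G + 4I has rows (10, -5, -4); (0, 3, -2); (1, -4, 6)
w1 = Bv₀ = (10·(-1) + (-5)·(-2) + (-4)·4; 0·(-1) + 3·(-2) + (-2)·4; 1·(-1) + (-4)·(-2) + 6·4) = (-16, -14, 31)
w2 = Bw1 = (10·(-16) + (-5)·(-14) + (-4)·31; 0·(-16) + 3·(-14) + (-2)·31; 1·(-16) + (-4)·(-14) + 6·31) = (-214, -104, 226)
w3 = Bw2 = (-2524, -764, 1558)
Bw3 = (-27652, -5408, 9880)
w3·Bw3 = 89318400; w3·w3 = 9381636; μ ≈ 89318400/9381636 = 9.5206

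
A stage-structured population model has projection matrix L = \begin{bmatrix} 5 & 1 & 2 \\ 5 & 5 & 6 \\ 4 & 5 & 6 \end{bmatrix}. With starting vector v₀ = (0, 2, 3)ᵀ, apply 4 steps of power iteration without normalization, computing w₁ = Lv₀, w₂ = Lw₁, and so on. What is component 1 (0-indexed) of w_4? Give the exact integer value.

w1 = Lv₀ = (8, 28, 28)
w2 = Lw1 = (124, 348, 340)
w3 = Lw2 = (1648, 4400, 4276)
w4 = Lw3 = (21192, 55896, 54248)
The requested component of w4 is 55896.

55896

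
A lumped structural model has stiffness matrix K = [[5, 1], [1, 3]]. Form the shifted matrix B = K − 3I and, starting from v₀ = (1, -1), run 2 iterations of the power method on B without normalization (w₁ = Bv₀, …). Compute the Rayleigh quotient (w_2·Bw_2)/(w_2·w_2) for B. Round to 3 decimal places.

μ ≈ 2.400

B = K − 3I has rows (2, 1); (1, 0)
w1 = Bv₀ = (1, 1)
w2 = Bw1 = (3, 1)
Bw2 = (7, 3)
w2·Bw2 = 24; w2·w2 = 10; μ ≈ 24/10 = 2.400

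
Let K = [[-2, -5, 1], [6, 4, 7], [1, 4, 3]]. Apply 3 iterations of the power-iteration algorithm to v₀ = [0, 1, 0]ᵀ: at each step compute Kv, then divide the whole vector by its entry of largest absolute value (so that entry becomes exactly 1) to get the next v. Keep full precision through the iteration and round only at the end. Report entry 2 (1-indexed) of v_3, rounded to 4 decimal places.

1.0000

Kv0 = (-5.00000, 4.00000, 4.00000); divide by -5.00000 → v1 = (1.00000, -0.80000, -0.80000)
Kv1 = (1.20000, -2.80000, -4.60000); divide by -4.60000 → v2 = (-0.26087, 0.60870, 1.00000)
Kv2 = (-1.52174, 7.86957, 5.17391); divide by 7.86957 → v3 = (-0.19337, 1.00000, 0.65746)
Requested entry of v3: 181/181 = 1.0000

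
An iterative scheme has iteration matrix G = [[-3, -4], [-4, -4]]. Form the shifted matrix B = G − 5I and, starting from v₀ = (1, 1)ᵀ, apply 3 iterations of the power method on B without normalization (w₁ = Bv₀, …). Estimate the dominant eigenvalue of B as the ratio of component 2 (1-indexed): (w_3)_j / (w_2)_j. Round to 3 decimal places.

B = G − 5I has rows (-8, -4); (-4, -9)
w1 = Bv₀ = (-12, -13)
w2 = Bw1 = (148, 165)
w3 = Bw2 = (-1844, -2077)
Ratio: -2077/165 = -12.588

-12.588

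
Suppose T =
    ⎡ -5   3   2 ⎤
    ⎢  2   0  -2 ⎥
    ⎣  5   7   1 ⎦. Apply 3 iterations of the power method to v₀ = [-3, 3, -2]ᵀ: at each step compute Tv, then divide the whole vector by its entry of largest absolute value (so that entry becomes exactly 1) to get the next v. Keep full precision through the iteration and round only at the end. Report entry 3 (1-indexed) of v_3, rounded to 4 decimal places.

-0.2298

Tv0 = (20.00000, -2.00000, 4.00000); divide by 20.00000 → v1 = (1.00000, -0.10000, 0.20000)
Tv1 = (-4.90000, 1.60000, 4.50000); divide by -4.90000 → v2 = (1.00000, -0.32653, -0.91837)
Tv2 = (-7.81633, 3.83673, 1.79592); divide by -7.81633 → v3 = (1.00000, -0.49086, -0.22977)
Requested entry of v3: -176/766 = -0.2298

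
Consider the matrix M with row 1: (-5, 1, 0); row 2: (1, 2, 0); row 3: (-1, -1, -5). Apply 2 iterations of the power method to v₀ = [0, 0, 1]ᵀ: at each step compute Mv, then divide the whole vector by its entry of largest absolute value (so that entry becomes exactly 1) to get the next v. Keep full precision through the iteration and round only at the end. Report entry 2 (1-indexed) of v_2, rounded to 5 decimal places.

Mv0 = (0.000000, 0.000000, -5.000000); divide by -5.000000 → v1 = (0.000000, 0.000000, 1.000000)
Mv1 = (0.000000, 0.000000, -5.000000); divide by -5.000000 → v2 = (0.000000, 0.000000, 1.000000)
Requested entry of v2: 0/25 = 0.00000

0.00000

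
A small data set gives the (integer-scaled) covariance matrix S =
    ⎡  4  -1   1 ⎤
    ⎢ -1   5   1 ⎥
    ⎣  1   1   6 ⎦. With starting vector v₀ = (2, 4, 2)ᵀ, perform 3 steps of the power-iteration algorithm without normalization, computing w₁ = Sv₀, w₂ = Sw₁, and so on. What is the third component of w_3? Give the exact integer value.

w1 = Sv₀ = (4·2 + (-1)·4 + 1·2; (-1)·2 + 5·4 + 1·2; 1·2 + 1·4 + 6·2) = (6, 20, 18)
w2 = Sw1 = (4·6 + (-1)·20 + 1·18; (-1)·6 + 5·20 + 1·18; 1·6 + 1·20 + 6·18) = (22, 112, 134)
w3 = Sw2 = (110, 672, 938)
The requested component of w3 is 938.

938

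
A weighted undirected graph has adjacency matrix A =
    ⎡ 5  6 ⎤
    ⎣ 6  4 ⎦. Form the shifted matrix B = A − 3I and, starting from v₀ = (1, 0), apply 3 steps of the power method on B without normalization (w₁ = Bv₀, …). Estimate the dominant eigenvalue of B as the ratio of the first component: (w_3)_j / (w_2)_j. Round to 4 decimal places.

4.7000

B = A − 3I has rows (2, 6); (6, 1)
w1 = Bv₀ = (2·1 + 6·0; 6·1 + 1·0) = (2, 6)
w2 = Bw1 = (2·2 + 6·6; 6·2 + 1·6) = (40, 18)
w3 = Bw2 = (188, 258)
Ratio: 188/40 = 4.7000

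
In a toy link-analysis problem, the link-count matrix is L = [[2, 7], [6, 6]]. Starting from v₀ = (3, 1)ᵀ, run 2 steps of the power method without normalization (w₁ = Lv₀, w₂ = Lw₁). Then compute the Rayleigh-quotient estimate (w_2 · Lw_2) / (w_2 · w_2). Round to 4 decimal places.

10.7094

w1 = Lv₀ = (13, 24)
w2 = Lw1 = (194, 222)
Lw2 = (1942, 2496)
w2·Lw2 = 194·1942 + 222·2496 = 930860; w2·w2 = 194·194 + 222·222 = 86920
λ ≈ 930860/86920 = 10.7094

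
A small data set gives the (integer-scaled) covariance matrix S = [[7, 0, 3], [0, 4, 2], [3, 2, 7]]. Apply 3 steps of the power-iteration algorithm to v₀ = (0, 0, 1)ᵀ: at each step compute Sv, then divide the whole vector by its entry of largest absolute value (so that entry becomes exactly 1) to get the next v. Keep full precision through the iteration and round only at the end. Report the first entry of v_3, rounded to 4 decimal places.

Sv0 = (3.00000, 2.00000, 7.00000); divide by 7.00000 → v1 = (0.42857, 0.28571, 1.00000)
Sv1 = (6.00000, 3.14286, 8.85714); divide by 8.85714 → v2 = (0.67742, 0.35484, 1.00000)
Sv2 = (7.74194, 3.41935, 9.74194); divide by 9.74194 → v3 = (0.79470, 0.35099, 1.00000)
Requested entry of v3: 480/604 = 0.7947

0.7947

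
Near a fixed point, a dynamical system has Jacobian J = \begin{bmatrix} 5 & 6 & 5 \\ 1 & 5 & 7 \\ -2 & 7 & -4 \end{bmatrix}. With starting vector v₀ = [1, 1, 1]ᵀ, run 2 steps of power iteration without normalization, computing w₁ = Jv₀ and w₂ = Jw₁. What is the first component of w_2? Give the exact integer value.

w1 = Jv₀ = (16, 13, 1)
w2 = Jw1 = (163, 88, 55)
The requested component of w2 is 163.

163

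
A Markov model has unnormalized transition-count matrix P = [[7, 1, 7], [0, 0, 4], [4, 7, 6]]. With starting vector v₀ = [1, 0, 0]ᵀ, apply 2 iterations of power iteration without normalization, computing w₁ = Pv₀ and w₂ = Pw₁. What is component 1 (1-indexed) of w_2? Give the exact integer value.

w1 = Pv₀ = (7·1 + 1·0 + 7·0; 0·1 + 0·0 + 4·0; 4·1 + 7·0 + 6·0) = (7, 0, 4)
w2 = Pw1 = (7·7 + 1·0 + 7·4; 0·7 + 0·0 + 4·4; 4·7 + 7·0 + 6·4) = (77, 16, 52)
The requested component of w2 is 77.

77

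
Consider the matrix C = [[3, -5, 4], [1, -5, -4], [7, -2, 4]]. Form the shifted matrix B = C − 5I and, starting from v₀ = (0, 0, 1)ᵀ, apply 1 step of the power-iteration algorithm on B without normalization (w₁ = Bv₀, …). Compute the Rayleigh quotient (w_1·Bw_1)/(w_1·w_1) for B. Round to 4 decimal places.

B = C − 5I has rows (-2, -5, 4); (1, -10, -4); (7, -2, -1)
w1 = Bv₀ = (4, -4, -1)
Bw1 = (8, 48, 37)
w1·Bw1 = -197; w1·w1 = 33; μ ≈ -197/33 = -5.9697

-5.9697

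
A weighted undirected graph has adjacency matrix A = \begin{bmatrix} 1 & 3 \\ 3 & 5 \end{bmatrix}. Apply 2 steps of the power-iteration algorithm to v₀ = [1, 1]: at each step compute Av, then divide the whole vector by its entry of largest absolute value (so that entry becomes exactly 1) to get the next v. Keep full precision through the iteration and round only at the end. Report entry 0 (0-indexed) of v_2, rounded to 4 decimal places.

Av0 = (4.00000, 8.00000); divide by 8.00000 → v1 = (0.50000, 1.00000)
Av1 = (3.50000, 6.50000); divide by 6.50000 → v2 = (0.53846, 1.00000)
Requested entry of v2: 28/52 = 0.5385

0.5385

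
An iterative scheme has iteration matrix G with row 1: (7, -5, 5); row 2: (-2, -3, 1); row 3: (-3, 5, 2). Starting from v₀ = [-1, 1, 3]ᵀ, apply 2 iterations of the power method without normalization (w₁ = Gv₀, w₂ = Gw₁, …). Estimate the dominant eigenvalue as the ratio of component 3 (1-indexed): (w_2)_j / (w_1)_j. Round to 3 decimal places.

w1 = Gv₀ = (7·(-1) + (-5)·1 + 5·3; (-2)·(-1) + (-3)·1 + 1·3; (-3)·(-1) + 5·1 + 2·3) = (3, 2, 14)
w2 = Gw1 = (7·3 + (-5)·2 + 5·14; (-2)·3 + (-3)·2 + 1·14; (-3)·3 + 5·2 + 2·14) = (81, 2, 29)
Ratio at component: 29 / 14 = 2.071

2.071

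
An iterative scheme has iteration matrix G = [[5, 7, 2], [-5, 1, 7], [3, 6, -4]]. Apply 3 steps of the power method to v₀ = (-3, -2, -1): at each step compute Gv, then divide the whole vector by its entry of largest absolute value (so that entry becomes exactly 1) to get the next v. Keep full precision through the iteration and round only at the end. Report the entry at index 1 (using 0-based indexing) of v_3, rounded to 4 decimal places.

1.0000

Gv0 = (-31.00000, 6.00000, -17.00000); divide by -31.00000 → v1 = (1.00000, -0.19355, 0.54839)
Gv1 = (4.74194, -1.35484, -0.35484); divide by 4.74194 → v2 = (1.00000, -0.28571, -0.07483)
Gv2 = (2.85034, -5.80952, 1.58503); divide by -5.80952 → v3 = (-0.49063, 1.00000, -0.27283)
Requested entry of v3: 854/854 = 1.0000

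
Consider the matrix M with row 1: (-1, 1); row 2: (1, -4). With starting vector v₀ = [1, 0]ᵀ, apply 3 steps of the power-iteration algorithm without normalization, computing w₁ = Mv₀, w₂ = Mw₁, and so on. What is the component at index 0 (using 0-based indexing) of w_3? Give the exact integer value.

-7

w1 = Mv₀ = (-1, 1)
w2 = Mw1 = (2, -5)
w3 = Mw2 = (-7, 22)
The requested component of w3 is -7.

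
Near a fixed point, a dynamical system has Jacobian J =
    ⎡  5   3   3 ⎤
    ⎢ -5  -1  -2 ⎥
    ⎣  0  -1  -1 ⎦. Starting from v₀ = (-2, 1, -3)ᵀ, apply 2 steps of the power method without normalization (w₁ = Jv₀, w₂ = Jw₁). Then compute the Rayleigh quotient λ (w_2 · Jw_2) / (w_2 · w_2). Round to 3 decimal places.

w1 = Jv₀ = (5·(-2) + 3·1 + 3·(-3); (-5)·(-2) + (-1)·1 + (-2)·(-3); 0·(-2) + (-1)·1 + (-1)·(-3)) = (-16, 15, 2)
w2 = Jw1 = (5·(-16) + 3·15 + 3·2; (-5)·(-16) + (-1)·15 + (-2)·2; 0·(-16) + (-1)·15 + (-1)·2) = (-29, 61, -17)
Jw2 = (-13, 118, -44)
w2·Jw2 = (-29)·(-13) + 61·118 + (-17)·(-44) = 8323; w2·w2 = (-29)·(-29) + 61·61 + (-17)·(-17) = 4851
λ ≈ 8323/4851 = 1.716

1.716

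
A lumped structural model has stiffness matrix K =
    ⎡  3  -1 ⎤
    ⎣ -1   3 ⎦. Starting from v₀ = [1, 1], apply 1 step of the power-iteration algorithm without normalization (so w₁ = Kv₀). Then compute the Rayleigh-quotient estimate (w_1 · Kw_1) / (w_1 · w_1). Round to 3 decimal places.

λ ≈ 2.000

w1 = Kv₀ = (2, 2)
Kw1 = (4, 4)
w1·Kw1 = 2·4 + 2·4 = 16; w1·w1 = 2·2 + 2·2 = 8
λ ≈ 16/8 = 2.000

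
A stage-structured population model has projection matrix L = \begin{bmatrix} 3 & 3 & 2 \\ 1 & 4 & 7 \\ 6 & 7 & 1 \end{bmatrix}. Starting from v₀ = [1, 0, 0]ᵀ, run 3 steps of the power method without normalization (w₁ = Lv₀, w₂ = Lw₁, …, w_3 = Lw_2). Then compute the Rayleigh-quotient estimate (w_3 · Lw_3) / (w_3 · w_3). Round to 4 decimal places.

w1 = Lv₀ = (3·1 + 3·0 + 2·0; 1·1 + 4·0 + 7·0; 6·1 + 7·0 + 1·0) = (3, 1, 6)
w2 = Lw1 = (3·3 + 3·1 + 2·6; 1·3 + 4·1 + 7·6; 6·3 + 7·1 + 1·6) = (24, 49, 31)
w3 = Lw2 = (281, 437, 518)
Lw3 = (3190, 5655, 5263)
w3·Lw3 = 281·3190 + 437·5655 + 518·5263 = 6093859; w3·w3 = 281·281 + 437·437 + 518·518 = 538254
λ ≈ 6093859/538254 = 11.3215

λ ≈ 11.3215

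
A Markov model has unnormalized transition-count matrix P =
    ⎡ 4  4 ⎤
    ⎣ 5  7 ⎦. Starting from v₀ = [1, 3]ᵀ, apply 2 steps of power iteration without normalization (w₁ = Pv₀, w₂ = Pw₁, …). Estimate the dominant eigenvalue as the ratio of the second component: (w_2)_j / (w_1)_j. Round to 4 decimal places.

10.0769

w1 = Pv₀ = (16, 26)
w2 = Pw1 = (168, 262)
Ratio at component: 262 / 26 = 10.0769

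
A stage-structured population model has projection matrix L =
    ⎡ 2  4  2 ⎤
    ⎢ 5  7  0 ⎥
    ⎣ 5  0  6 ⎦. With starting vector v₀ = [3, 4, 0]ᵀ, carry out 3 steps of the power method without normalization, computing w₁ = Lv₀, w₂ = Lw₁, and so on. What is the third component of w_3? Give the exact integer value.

2430

w1 = Lv₀ = (22, 43, 15)
w2 = Lw1 = (246, 411, 200)
w3 = Lw2 = (2536, 4107, 2430)
The requested component of w3 is 2430.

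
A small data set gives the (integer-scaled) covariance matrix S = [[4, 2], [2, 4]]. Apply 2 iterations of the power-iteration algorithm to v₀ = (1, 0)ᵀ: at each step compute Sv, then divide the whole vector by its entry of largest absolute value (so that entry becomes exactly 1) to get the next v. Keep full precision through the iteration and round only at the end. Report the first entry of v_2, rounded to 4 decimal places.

Sv0 = (4.00000, 2.00000); divide by 4.00000 → v1 = (1.00000, 0.50000)
Sv1 = (5.00000, 4.00000); divide by 5.00000 → v2 = (1.00000, 0.80000)
Requested entry of v2: 20/20 = 1.0000

1.0000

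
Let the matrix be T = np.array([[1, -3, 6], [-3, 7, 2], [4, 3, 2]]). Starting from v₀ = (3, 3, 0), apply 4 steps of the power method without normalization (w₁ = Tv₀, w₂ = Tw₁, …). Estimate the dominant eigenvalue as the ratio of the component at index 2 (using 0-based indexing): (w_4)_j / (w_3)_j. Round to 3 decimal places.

4.849

w1 = Tv₀ = (1·3 + (-3)·3 + 6·0; (-3)·3 + 7·3 + 2·0; 4·3 + 3·3 + 2·0) = (-6, 12, 21)
w2 = Tw1 = (1·(-6) + (-3)·12 + 6·21; (-3)·(-6) + 7·12 + 2·21; 4·(-6) + 3·12 + 2·21) = (84, 144, 54)
w3 = Tw2 = (-24, 864, 876)
w4 = Tw3 = (2640, 7872, 4248)
Ratio at component: 4248 / 876 = 4.849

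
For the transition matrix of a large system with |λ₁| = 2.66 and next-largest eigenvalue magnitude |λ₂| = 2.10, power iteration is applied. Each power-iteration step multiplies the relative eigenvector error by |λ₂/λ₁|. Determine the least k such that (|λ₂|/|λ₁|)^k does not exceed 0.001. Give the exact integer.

30

|λ₂/λ₁| = 2.10/2.66 = 0.78947
Need k ≥ ln(0.001) / ln(0.78947) = -6.9078 / -0.2364 ≈ 29.222
Smallest integer k satisfying the bound: 30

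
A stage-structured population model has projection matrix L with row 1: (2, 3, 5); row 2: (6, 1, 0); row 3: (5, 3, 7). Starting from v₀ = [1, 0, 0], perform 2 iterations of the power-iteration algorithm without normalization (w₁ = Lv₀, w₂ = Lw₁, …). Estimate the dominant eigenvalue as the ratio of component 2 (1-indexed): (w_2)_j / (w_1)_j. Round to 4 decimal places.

λ ≈ 3.0000

w1 = Lv₀ = (2·1 + 3·0 + 5·0; 6·1 + 1·0 + 0·0; 5·1 + 3·0 + 7·0) = (2, 6, 5)
w2 = Lw1 = (2·2 + 3·6 + 5·5; 6·2 + 1·6 + 0·5; 5·2 + 3·6 + 7·5) = (47, 18, 63)
Ratio at component: 18 / 6 = 3.0000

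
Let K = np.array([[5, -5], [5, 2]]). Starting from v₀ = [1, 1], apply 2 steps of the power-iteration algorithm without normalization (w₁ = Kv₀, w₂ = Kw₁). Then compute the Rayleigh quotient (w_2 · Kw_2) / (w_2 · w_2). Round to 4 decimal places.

4.5862

w1 = Kv₀ = (0, 7)
w2 = Kw1 = (-35, 14)
Kw2 = (-245, -147)
w2·Kw2 = (-35)·(-245) + 14·(-147) = 6517; w2·w2 = (-35)·(-35) + 14·14 = 1421
λ ≈ 6517/1421 = 4.5862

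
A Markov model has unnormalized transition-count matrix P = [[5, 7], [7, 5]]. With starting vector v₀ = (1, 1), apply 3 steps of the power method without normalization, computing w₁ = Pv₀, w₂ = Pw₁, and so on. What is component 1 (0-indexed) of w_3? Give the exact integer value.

w1 = Pv₀ = (5·1 + 7·1; 7·1 + 5·1) = (12, 12)
w2 = Pw1 = (5·12 + 7·12; 7·12 + 5·12) = (144, 144)
w3 = Pw2 = (1728, 1728)
The requested component of w3 is 1728.

1728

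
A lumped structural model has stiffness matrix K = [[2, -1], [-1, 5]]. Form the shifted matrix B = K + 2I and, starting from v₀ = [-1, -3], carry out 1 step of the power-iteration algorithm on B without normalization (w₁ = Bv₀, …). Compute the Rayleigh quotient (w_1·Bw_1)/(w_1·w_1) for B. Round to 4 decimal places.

μ ≈ 6.8928

B = K + 2I has rows (4, -1); (-1, 7)
w1 = Bv₀ = (4·(-1) + (-1)·(-3); (-1)·(-1) + 7·(-3)) = (-1, -20)
Bw1 = (16, -139)
w1·Bw1 = 2764; w1·w1 = 401; μ ≈ 2764/401 = 6.8928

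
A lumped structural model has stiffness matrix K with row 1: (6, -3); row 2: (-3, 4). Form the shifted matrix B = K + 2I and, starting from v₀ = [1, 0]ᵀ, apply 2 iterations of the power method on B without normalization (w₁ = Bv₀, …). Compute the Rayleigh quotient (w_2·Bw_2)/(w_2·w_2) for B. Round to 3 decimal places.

B = K + 2I has rows (8, -3); (-3, 6)
w1 = Bv₀ = (8, -3)
w2 = Bw1 = (73, -42)
Bw2 = (710, -471)
w2·Bw2 = 71612; w2·w2 = 7093; μ ≈ 71612/7093 = 10.096

μ ≈ 10.096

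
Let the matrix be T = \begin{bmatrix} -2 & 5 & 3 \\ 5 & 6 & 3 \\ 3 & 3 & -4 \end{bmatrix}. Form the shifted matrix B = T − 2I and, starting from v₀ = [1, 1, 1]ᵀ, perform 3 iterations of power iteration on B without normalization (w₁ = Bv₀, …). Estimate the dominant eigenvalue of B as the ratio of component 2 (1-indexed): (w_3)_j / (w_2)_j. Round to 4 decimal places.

B = T − 2I has rows (-4, 5, 3); (5, 4, 3); (3, 3, -6)
w1 = Bv₀ = ((-4)·1 + 5·1 + 3·1; 5·1 + 4·1 + 3·1; 3·1 + 3·1 + (-6)·1) = (4, 12, 0)
w2 = Bw1 = ((-4)·4 + 5·12 + 3·0; 5·4 + 4·12 + 3·0; 3·4 + 3·12 + (-6)·0) = (44, 68, 48)
w3 = Bw2 = (308, 636, 48)
Ratio: 636/68 = 9.3529

9.3529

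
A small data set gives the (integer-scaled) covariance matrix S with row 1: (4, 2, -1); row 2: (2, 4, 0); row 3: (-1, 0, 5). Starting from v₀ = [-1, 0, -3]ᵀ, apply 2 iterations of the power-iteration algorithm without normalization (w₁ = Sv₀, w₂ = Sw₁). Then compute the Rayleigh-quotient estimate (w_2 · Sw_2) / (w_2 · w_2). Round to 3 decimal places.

w1 = Sv₀ = (4·(-1) + 2·0 + (-1)·(-3); 2·(-1) + 4·0 + 0·(-3); (-1)·(-1) + 0·0 + 5·(-3)) = (-1, -2, -14)
w2 = Sw1 = (4·(-1) + 2·(-2) + (-1)·(-14); 2·(-1) + 4·(-2) + 0·(-14); (-1)·(-1) + 0·(-2) + 5·(-14)) = (6, -10, -69)
Sw2 = (73, -28, -351)
w2·Sw2 = 6·73 + (-10)·(-28) + (-69)·(-351) = 24937; w2·w2 = 6·6 + (-10)·(-10) + (-69)·(-69) = 4897
λ ≈ 24937/4897 = 5.092

5.092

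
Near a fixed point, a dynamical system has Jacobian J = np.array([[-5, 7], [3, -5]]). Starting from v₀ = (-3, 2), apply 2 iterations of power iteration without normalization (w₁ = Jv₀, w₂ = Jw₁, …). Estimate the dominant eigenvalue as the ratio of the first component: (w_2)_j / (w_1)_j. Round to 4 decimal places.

λ ≈ -9.5862

w1 = Jv₀ = (29, -19)
w2 = Jw1 = (-278, 182)
Ratio at component: -278 / 29 = -9.5862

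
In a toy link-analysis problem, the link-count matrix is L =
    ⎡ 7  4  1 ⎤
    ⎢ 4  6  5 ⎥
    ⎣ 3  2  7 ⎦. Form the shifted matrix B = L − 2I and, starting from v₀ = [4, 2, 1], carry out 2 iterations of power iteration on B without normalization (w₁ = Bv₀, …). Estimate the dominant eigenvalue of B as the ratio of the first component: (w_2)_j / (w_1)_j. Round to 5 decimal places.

B = L − 2I has rows (5, 4, 1); (4, 4, 5); (3, 2, 5)
w1 = Bv₀ = (5·4 + 4·2 + 1·1; 4·4 + 4·2 + 5·1; 3·4 + 2·2 + 5·1) = (29, 29, 21)
w2 = Bw1 = (5·29 + 4·29 + 1·21; 4·29 + 4·29 + 5·21; 3·29 + 2·29 + 5·21) = (282, 337, 250)
Ratio: 282/29 = 9.72414

μ ≈ 9.72414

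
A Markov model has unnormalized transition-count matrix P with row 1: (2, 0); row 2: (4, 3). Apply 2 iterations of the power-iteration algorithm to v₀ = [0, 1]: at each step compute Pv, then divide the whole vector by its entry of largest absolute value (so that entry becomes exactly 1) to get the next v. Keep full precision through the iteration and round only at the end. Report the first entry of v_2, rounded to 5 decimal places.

0.00000

Pv0 = (0.000000, 3.000000); divide by 3.000000 → v1 = (0.000000, 1.000000)
Pv1 = (0.000000, 3.000000); divide by 3.000000 → v2 = (0.000000, 1.000000)
Requested entry of v2: 0/9 = 0.00000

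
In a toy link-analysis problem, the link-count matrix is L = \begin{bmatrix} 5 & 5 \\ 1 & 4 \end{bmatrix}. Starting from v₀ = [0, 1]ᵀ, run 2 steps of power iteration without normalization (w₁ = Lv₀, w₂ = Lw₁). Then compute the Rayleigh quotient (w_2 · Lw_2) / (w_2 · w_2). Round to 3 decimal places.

w1 = Lv₀ = (5·0 + 5·1; 1·0 + 4·1) = (5, 4)
w2 = Lw1 = (5·5 + 5·4; 1·5 + 4·4) = (45, 21)
Lw2 = (330, 129)
w2·Lw2 = 45·330 + 21·129 = 17559; w2·w2 = 45·45 + 21·21 = 2466
λ ≈ 17559/2466 = 7.120

7.120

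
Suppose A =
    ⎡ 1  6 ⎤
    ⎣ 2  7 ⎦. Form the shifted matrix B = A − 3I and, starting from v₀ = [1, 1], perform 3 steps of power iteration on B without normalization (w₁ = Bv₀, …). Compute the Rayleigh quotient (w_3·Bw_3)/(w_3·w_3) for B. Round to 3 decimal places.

μ ≈ 5.704

B = A − 3I has rows (-2, 6); (2, 4)
w1 = Bv₀ = ((-2)·1 + 6·1; 2·1 + 4·1) = (4, 6)
w2 = Bw1 = ((-2)·4 + 6·6; 2·4 + 4·6) = (28, 32)
w3 = Bw2 = (136, 184)
Bw3 = (832, 1008)
w3·Bw3 = 298624; w3·w3 = 52352; μ ≈ 298624/52352 = 5.704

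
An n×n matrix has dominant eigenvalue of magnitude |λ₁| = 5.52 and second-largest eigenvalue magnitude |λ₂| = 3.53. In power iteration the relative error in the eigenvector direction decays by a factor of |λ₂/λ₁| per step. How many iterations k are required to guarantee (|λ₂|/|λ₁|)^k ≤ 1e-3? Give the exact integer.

|λ₂/λ₁| = 3.53/5.52 = 0.63949
Need k ≥ ln(1e-3) / ln(0.63949) = -6.9078 / -0.4471 ≈ 15.451
Smallest integer k satisfying the bound: 16

16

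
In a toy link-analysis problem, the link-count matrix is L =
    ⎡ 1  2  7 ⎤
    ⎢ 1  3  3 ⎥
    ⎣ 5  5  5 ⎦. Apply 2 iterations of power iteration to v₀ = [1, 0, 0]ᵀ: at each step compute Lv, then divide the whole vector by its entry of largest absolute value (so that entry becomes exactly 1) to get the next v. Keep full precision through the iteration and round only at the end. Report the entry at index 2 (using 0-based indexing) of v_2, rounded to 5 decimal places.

Lv0 = (1.000000, 1.000000, 5.000000); divide by 5.000000 → v1 = (0.200000, 0.200000, 1.000000)
Lv1 = (7.600000, 3.800000, 7.000000); divide by 7.600000 → v2 = (1.000000, 0.500000, 0.921053)
Requested entry of v2: 35/38 = 0.92105

0.92105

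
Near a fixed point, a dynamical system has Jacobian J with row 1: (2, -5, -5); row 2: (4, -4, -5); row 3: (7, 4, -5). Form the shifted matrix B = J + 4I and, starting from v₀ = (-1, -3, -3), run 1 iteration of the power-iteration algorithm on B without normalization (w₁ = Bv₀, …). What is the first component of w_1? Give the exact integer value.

B = J + 4I has rows (6, -5, -5); (4, 0, -5); (7, 4, -1)
w1 = Bv₀ = (24, 11, -16)
Requested component of w1: 24

24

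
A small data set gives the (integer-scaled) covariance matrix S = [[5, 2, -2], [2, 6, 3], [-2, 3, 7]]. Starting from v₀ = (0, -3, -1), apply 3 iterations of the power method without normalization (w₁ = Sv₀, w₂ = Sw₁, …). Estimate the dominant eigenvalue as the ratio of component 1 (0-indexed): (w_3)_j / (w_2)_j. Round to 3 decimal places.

9.082

w1 = Sv₀ = (5·0 + 2·(-3) + (-2)·(-1); 2·0 + 6·(-3) + 3·(-1); (-2)·0 + 3·(-3) + 7·(-1)) = (-4, -21, -16)
w2 = Sw1 = (5·(-4) + 2·(-21) + (-2)·(-16); 2·(-4) + 6·(-21) + 3·(-16); (-2)·(-4) + 3·(-21) + 7·(-16)) = (-30, -182, -167)
w3 = Sw2 = (-180, -1653, -1655)
Ratio at component: -1653 / -182 = 9.082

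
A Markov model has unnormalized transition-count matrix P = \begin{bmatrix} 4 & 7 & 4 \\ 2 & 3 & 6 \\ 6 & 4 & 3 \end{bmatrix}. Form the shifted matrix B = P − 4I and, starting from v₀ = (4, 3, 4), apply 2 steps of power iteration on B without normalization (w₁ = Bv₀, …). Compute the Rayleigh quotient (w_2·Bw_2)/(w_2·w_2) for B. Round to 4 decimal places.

8.8458

B = P − 4I has rows (0, 7, 4); (2, -1, 6); (6, 4, -1)
w1 = Bv₀ = (0·4 + 7·3 + 4·4; 2·4 + (-1)·3 + 6·4; 6·4 + 4·3 + (-1)·4) = (37, 29, 32)
w2 = Bw1 = (0·37 + 7·29 + 4·32; 2·37 + (-1)·29 + 6·32; 6·37 + 4·29 + (-1)·32) = (331, 237, 306)
Bw2 = (2883, 2261, 2628)
w2·Bw2 = 2294298; w2·w2 = 259366; μ ≈ 2294298/259366 = 8.8458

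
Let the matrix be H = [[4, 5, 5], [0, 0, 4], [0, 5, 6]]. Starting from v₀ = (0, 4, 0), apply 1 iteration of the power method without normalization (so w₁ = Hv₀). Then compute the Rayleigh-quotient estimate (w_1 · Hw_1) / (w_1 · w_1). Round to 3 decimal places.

w1 = Hv₀ = (20, 0, 20)
Hw1 = (180, 80, 120)
w1·Hw1 = 20·180 + 0·80 + 20·120 = 6000; w1·w1 = 20·20 + 0·0 + 20·20 = 800
λ ≈ 6000/800 = 7.500

7.500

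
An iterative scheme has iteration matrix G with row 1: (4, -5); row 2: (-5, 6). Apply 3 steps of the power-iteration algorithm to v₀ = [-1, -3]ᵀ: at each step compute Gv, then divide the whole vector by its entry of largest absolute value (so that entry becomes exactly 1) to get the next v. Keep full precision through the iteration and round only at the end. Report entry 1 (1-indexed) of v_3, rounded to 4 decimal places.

Gv0 = (11.00000, -13.00000); divide by -13.00000 → v1 = (-0.84615, 1.00000)
Gv1 = (-8.38462, 10.23077); divide by 10.23077 → v2 = (-0.81955, 1.00000)
Gv2 = (-8.27820, 10.09774); divide by 10.09774 → v3 = (-0.81981, 1.00000)
Requested entry of v3: 1101/-1343 = -0.8198

-0.8198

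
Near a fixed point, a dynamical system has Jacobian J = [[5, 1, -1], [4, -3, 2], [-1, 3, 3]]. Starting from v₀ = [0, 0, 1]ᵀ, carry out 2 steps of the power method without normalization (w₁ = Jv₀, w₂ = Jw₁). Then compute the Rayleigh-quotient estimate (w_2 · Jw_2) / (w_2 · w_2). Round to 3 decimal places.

w1 = Jv₀ = (5·0 + 1·0 + (-1)·1; 4·0 + (-3)·0 + 2·1; (-1)·0 + 3·0 + 3·1) = (-1, 2, 3)
w2 = Jw1 = (5·(-1) + 1·2 + (-1)·3; 4·(-1) + (-3)·2 + 2·3; (-1)·(-1) + 3·2 + 3·3) = (-6, -4, 16)
Jw2 = (-50, 20, 42)
w2·Jw2 = (-6)·(-50) + (-4)·20 + 16·42 = 892; w2·w2 = (-6)·(-6) + (-4)·(-4) + 16·16 = 308
λ ≈ 892/308 = 2.896

λ ≈ 2.896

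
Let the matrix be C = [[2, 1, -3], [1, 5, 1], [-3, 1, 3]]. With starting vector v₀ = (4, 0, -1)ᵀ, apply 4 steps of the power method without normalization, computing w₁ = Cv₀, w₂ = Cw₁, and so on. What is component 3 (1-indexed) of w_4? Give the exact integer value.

-2350

w1 = Cv₀ = (2·4 + 1·0 + (-3)·(-1); 1·4 + 5·0 + 1·(-1); (-3)·4 + 1·0 + 3·(-1)) = (11, 3, -15)
w2 = Cw1 = (2·11 + 1·3 + (-3)·(-15); 1·11 + 5·3 + 1·(-15); (-3)·11 + 1·3 + 3·(-15)) = (70, 11, -75)
w3 = Cw2 = (376, 50, -424)
w4 = Cw3 = (2074, 202, -2350)
The requested component of w4 is -2350.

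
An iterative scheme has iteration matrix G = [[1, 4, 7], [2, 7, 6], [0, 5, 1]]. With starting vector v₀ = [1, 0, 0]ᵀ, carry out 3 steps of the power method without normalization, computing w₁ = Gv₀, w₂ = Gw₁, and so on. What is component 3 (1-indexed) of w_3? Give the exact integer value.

w1 = Gv₀ = (1·1 + 4·0 + 7·0; 2·1 + 7·0 + 6·0; 0·1 + 5·0 + 1·0) = (1, 2, 0)
w2 = Gw1 = (1·1 + 4·2 + 7·0; 2·1 + 7·2 + 6·0; 0·1 + 5·2 + 1·0) = (9, 16, 10)
w3 = Gw2 = (143, 190, 90)
The requested component of w3 is 90.

90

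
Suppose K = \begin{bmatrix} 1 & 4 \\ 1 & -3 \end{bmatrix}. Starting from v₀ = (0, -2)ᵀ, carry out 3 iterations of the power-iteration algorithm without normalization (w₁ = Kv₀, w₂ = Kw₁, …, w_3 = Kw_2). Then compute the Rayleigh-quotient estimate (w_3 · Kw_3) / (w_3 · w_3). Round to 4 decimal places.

λ ≈ -3.6263

w1 = Kv₀ = (1·0 + 4·(-2); 1·0 + (-3)·(-2)) = (-8, 6)
w2 = Kw1 = (1·(-8) + 4·6; 1·(-8) + (-3)·6) = (16, -26)
w3 = Kw2 = (-88, 94)
Kw3 = (288, -370)
w3·Kw3 = (-88)·288 + 94·(-370) = -60124; w3·w3 = (-88)·(-88) + 94·94 = 16580
λ ≈ -60124/16580 = -3.6263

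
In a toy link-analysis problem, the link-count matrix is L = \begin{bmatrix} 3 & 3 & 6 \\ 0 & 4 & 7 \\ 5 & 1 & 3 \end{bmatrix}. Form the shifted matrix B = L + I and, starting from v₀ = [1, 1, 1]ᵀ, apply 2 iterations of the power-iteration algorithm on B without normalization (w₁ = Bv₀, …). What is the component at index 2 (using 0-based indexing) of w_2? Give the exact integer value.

117

B = L + I has rows (4, 3, 6); (0, 5, 7); (5, 1, 4)
w1 = Bv₀ = (4·1 + 3·1 + 6·1; 0·1 + 5·1 + 7·1; 5·1 + 1·1 + 4·1) = (13, 12, 10)
w2 = Bw1 = (4·13 + 3·12 + 6·10; 0·13 + 5·12 + 7·10; 5·13 + 1·12 + 4·10) = (148, 130, 117)
Requested component of w2: 117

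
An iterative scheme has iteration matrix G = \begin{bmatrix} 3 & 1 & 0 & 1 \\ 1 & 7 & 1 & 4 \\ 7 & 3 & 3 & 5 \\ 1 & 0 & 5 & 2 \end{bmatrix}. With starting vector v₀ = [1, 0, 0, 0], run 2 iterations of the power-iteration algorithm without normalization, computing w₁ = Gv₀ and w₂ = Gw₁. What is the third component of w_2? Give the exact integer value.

w1 = Gv₀ = (3·1 + 1·0 + 0·0 + 1·0; 1·1 + 7·0 + 1·0 + 4·0; 7·1 + 3·0 + 3·0 + 5·0; 1·1 + 0·0 + 5·0 + 2·0) = (3, 1, 7, 1)
w2 = Gw1 = (3·3 + 1·1 + 0·7 + 1·1; 1·3 + 7·1 + 1·7 + 4·1; 7·3 + 3·1 + 3·7 + 5·1; 1·3 + 0·1 + 5·7 + 2·1) = (11, 21, 50, 40)
The requested component of w2 is 50.

50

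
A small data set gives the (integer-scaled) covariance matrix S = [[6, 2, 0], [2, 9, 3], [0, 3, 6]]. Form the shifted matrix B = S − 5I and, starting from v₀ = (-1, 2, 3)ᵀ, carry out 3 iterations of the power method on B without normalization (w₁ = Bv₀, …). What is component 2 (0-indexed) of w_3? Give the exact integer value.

B = S − 5I has rows (1, 2, 0); (2, 4, 3); (0, 3, 1)
w1 = Bv₀ = (3, 15, 9)
w2 = Bw1 = (33, 93, 54)
w3 = Bw2 = (219, 600, 333)
Requested component of w3: 333

333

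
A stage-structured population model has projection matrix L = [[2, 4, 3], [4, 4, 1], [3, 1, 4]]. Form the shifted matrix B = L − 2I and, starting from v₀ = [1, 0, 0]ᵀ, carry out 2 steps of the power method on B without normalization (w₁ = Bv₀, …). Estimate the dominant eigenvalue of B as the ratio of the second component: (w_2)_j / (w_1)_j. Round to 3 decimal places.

μ ≈ 2.750

B = L − 2I has rows (0, 4, 3); (4, 2, 1); (3, 1, 2)
w1 = Bv₀ = (0, 4, 3)
w2 = Bw1 = (25, 11, 10)
Ratio: 11/4 = 2.750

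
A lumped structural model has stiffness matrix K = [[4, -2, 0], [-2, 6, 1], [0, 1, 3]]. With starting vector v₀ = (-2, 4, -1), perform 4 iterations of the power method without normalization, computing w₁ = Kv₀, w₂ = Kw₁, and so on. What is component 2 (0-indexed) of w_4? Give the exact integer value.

2291

w1 = Kv₀ = (-16, 27, 1)
w2 = Kw1 = (-118, 195, 30)
w3 = Kw2 = (-862, 1436, 285)
w4 = Kw3 = (-6320, 10625, 2291)
The requested component of w4 is 2291.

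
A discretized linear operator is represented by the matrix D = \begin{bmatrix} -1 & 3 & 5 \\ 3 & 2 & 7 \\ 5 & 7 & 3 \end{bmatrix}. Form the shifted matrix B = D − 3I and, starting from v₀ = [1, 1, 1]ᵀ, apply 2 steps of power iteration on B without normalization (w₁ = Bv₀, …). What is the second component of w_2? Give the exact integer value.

B = D − 3I has rows (-4, 3, 5); (3, -1, 7); (5, 7, 0)
w1 = Bv₀ = (4, 9, 12)
w2 = Bw1 = (71, 87, 83)
Requested component of w2: 87

87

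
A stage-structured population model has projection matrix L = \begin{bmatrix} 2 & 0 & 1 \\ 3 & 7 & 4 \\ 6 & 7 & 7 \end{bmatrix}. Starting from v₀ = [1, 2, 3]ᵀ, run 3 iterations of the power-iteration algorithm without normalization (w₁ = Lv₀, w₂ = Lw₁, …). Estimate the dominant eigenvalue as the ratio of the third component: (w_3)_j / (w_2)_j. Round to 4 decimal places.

12.7308

w1 = Lv₀ = (5, 29, 41)
w2 = Lw1 = (51, 382, 520)
w3 = Lw2 = (622, 4907, 6620)
Ratio at component: 6620 / 520 = 12.7308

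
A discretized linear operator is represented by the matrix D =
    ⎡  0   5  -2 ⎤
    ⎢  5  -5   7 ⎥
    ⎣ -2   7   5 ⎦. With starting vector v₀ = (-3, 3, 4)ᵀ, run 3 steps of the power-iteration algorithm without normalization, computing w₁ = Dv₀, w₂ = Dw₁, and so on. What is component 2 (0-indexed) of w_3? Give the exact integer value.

w1 = Dv₀ = (0·(-3) + 5·3 + (-2)·4; 5·(-3) + (-5)·3 + 7·4; (-2)·(-3) + 7·3 + 5·4) = (7, -2, 47)
w2 = Dw1 = (0·7 + 5·(-2) + (-2)·47; 5·7 + (-5)·(-2) + 7·47; (-2)·7 + 7·(-2) + 5·47) = (-104, 374, 207)
w3 = Dw2 = (1456, -941, 3861)
The requested component of w3 is 3861.

3861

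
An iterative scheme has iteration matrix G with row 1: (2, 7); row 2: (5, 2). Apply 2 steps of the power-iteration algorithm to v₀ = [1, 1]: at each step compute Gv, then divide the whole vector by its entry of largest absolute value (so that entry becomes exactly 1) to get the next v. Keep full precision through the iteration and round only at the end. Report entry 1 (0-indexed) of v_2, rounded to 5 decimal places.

Gv0 = (9.000000, 7.000000); divide by 9.000000 → v1 = (1.000000, 0.777778)
Gv1 = (7.444444, 6.555556); divide by 7.444444 → v2 = (1.000000, 0.880597)
Requested entry of v2: 59/67 = 0.88060

0.88060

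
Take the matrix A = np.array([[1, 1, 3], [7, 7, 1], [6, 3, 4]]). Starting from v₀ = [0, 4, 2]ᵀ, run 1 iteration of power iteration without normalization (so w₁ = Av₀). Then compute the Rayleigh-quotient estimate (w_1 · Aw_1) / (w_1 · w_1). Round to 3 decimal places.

w1 = Av₀ = (1·0 + 1·4 + 3·2; 7·0 + 7·4 + 1·2; 6·0 + 3·4 + 4·2) = (10, 30, 20)
Aw1 = (100, 300, 230)
w1·Aw1 = 10·100 + 30·300 + 20·230 = 14600; w1·w1 = 10·10 + 30·30 + 20·20 = 1400
λ ≈ 14600/1400 = 10.429

10.429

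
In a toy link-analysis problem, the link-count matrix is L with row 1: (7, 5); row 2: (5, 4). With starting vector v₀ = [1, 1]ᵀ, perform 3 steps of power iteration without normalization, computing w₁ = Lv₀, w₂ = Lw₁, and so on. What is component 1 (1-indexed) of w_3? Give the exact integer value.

1383

w1 = Lv₀ = (12, 9)
w2 = Lw1 = (129, 96)
w3 = Lw2 = (1383, 1029)
The requested component of w3 is 1383.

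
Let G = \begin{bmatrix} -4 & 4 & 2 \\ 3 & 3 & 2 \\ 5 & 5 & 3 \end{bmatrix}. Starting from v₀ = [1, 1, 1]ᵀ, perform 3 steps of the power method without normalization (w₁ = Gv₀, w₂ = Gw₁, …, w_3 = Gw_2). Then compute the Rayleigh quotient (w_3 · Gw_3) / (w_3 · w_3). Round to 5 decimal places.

w1 = Gv₀ = (2, 8, 13)
w2 = Gw1 = (50, 56, 89)
w3 = Gw2 = (202, 496, 797)
Gw3 = (2770, 3688, 5881)
w3·Gw3 = 202·2770 + 496·3688 + 797·5881 = 7075945; w3·w3 = 202·202 + 496·496 + 797·797 = 922029
λ ≈ 7075945/922029 = 7.67432

λ ≈ 7.67432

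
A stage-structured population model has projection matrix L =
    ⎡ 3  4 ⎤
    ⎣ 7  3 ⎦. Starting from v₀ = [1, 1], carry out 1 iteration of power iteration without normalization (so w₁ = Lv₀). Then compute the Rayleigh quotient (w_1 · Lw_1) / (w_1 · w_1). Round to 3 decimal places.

w1 = Lv₀ = (7, 10)
Lw1 = (61, 79)
w1·Lw1 = 7·61 + 10·79 = 1217; w1·w1 = 7·7 + 10·10 = 149
λ ≈ 1217/149 = 8.168

8.168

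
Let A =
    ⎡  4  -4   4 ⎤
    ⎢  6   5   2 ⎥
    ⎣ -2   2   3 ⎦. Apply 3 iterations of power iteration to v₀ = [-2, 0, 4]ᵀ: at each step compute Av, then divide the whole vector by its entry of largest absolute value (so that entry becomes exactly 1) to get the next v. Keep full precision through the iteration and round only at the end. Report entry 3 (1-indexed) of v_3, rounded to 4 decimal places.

Av0 = (8.00000, -4.00000, 16.00000); divide by 16.00000 → v1 = (0.50000, -0.25000, 1.00000)
Av1 = (7.00000, 3.75000, 1.50000); divide by 7.00000 → v2 = (1.00000, 0.53571, 0.21429)
Av2 = (2.71429, 9.10714, -0.28571); divide by 9.10714 → v3 = (0.29804, 1.00000, -0.03137)
Requested entry of v3: -32/1020 = -0.0314

-0.0314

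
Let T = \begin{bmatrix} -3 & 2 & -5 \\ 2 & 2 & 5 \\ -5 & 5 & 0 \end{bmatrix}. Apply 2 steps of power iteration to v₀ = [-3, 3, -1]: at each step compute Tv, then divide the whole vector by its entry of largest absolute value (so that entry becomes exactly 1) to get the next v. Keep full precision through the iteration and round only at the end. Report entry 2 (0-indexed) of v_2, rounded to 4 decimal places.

Tv0 = (20.00000, -5.00000, 30.00000); divide by 30.00000 → v1 = (0.66667, -0.16667, 1.00000)
Tv1 = (-7.33333, 6.00000, -4.16667); divide by -7.33333 → v2 = (1.00000, -0.81818, 0.56818)
Requested entry of v2: -125/-220 = 0.5682

0.5682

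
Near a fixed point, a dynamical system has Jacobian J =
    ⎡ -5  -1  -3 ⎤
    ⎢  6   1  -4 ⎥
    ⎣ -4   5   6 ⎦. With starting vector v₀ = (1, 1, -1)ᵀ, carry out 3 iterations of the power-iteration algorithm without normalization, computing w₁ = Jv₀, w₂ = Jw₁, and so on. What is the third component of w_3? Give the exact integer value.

w1 = Jv₀ = ((-5)·1 + (-1)·1 + (-3)·(-1); 6·1 + 1·1 + (-4)·(-1); (-4)·1 + 5·1 + 6·(-1)) = (-3, 11, -5)
w2 = Jw1 = ((-5)·(-3) + (-1)·11 + (-3)·(-5); 6·(-3) + 1·11 + (-4)·(-5); (-4)·(-3) + 5·11 + 6·(-5)) = (19, 13, 37)
w3 = Jw2 = (-219, -21, 211)
The requested component of w3 is 211.

211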